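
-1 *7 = -7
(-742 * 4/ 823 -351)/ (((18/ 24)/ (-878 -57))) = 1091485340/ 2469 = 442075.88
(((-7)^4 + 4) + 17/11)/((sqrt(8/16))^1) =26472*sqrt(2)/11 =3403.37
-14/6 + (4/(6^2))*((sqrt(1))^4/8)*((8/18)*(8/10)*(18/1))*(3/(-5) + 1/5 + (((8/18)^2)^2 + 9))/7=-22978063/10333575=-2.22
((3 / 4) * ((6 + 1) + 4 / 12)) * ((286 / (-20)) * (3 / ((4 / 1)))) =-4719 / 80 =-58.99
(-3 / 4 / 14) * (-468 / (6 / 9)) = 1053 / 28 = 37.61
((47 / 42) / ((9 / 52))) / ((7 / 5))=6110 / 1323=4.62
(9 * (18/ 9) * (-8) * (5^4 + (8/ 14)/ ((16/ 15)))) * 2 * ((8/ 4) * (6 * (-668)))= 10108817280/ 7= 1444116754.29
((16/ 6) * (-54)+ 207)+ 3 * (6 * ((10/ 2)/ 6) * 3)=108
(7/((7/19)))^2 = 361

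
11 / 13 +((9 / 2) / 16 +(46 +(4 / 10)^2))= 491789 / 10400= 47.29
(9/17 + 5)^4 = 78074896/83521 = 934.79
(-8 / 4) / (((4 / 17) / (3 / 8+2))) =-323 / 16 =-20.19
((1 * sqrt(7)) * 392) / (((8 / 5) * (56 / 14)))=245 * sqrt(7) / 4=162.05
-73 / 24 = -3.04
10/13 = 0.77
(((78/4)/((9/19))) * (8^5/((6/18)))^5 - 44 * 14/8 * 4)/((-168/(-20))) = 944803862227729917904157950/21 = 44990660106082377043055140.00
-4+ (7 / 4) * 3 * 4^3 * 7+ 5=2353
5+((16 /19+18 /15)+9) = 1524 /95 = 16.04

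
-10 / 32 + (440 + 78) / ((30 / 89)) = 368741 / 240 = 1536.42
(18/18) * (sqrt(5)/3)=sqrt(5)/3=0.75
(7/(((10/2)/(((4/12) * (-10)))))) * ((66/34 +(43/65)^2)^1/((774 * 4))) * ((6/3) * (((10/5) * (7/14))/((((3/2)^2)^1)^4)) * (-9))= 153088768/60790453425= 0.00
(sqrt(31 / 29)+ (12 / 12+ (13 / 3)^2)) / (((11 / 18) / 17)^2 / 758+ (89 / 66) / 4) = 195184242 * sqrt(899) / 1908231349+ 3860310564 / 65801081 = 61.73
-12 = -12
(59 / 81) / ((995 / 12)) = 236 / 26865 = 0.01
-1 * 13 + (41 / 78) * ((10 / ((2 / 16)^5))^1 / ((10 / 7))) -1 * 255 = 4691756 / 39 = 120301.44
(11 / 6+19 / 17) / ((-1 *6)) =-301 / 612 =-0.49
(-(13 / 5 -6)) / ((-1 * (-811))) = 17 / 4055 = 0.00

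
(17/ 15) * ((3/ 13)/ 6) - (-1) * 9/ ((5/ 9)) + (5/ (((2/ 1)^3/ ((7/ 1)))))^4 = 382.61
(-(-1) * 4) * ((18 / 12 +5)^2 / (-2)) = -169 / 2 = -84.50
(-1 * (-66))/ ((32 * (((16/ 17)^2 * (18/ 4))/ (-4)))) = -3179/ 1536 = -2.07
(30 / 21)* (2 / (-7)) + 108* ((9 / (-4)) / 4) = -11987 / 196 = -61.16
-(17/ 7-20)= 123/ 7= 17.57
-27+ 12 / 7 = -177 / 7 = -25.29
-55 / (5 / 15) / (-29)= 165 / 29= 5.69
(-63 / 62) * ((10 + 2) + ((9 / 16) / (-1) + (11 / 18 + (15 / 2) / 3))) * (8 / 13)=-14665 / 1612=-9.10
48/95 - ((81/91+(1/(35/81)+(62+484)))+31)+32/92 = -115195317/198835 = -579.35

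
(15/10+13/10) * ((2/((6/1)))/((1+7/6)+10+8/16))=7/95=0.07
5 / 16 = 0.31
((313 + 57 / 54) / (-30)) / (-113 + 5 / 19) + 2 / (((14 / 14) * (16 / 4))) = 685747 / 1156680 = 0.59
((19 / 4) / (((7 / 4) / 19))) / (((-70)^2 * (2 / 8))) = 361 / 8575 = 0.04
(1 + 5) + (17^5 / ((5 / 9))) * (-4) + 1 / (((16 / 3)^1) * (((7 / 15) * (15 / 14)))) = -408918561 / 40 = -10222964.02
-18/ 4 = -9/ 2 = -4.50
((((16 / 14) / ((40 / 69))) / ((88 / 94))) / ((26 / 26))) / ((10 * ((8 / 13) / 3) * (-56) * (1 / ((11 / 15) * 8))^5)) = -13167998272 / 103359375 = -127.40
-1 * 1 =-1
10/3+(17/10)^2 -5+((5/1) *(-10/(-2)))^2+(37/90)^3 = 456567463/729000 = 626.29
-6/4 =-3/2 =-1.50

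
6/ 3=2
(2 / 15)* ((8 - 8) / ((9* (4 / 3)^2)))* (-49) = 0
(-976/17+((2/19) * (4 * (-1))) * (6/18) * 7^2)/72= -7787/8721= -0.89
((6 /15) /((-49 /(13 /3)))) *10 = -52 /147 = -0.35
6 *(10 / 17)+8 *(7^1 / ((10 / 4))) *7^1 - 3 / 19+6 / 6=260292 / 1615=161.17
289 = 289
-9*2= -18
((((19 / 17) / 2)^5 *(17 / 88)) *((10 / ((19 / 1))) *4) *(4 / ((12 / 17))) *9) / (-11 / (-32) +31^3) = 1954815 / 51520434889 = 0.00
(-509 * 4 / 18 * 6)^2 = 4145296 / 9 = 460588.44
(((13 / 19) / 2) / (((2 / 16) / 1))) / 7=52 / 133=0.39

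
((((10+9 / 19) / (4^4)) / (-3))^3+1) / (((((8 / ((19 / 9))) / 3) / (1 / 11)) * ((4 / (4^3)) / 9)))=3107015082089 / 299800461312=10.36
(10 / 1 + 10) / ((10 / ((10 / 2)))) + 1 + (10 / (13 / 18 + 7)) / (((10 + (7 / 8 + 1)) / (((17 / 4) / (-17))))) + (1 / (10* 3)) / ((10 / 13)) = 8728033 / 792300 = 11.02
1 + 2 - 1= 2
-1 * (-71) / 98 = 71 / 98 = 0.72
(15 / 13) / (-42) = -5 / 182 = -0.03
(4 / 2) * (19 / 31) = 1.23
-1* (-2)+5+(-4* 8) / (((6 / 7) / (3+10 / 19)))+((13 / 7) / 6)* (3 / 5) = -496609 / 3990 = -124.46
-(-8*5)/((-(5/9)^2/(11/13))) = -7128/65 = -109.66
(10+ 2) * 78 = 936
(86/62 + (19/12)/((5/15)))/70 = 761/8680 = 0.09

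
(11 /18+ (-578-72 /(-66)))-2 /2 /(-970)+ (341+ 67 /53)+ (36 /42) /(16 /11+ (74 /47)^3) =-472053423763049 /2018419423020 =-233.87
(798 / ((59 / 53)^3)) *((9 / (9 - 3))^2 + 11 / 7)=908000823 / 410758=2210.55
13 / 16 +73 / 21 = 1441 / 336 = 4.29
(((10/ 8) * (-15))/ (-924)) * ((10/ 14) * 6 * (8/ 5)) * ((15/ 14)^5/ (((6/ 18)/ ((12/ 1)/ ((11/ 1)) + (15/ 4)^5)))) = 437.73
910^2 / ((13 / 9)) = 573300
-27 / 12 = -9 / 4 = -2.25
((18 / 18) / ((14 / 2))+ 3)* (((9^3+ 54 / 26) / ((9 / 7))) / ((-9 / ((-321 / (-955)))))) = -828608 / 12415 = -66.74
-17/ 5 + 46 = 213/ 5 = 42.60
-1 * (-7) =7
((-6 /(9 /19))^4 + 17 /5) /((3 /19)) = 198114083 /1215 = 163056.86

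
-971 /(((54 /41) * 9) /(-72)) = 159244 /27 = 5897.93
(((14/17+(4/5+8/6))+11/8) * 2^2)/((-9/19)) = -167903/4590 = -36.58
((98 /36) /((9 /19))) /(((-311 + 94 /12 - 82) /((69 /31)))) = -21413 /644769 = -0.03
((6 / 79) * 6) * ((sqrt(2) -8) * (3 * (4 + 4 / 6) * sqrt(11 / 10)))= 252 * sqrt(110) * (-8 + sqrt(2)) / 395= -44.07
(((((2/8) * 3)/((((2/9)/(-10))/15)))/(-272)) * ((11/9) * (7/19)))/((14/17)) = 2475/2432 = 1.02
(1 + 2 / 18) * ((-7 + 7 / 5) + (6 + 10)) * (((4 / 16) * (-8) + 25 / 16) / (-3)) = 91 / 54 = 1.69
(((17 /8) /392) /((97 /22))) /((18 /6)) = 187 /456288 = 0.00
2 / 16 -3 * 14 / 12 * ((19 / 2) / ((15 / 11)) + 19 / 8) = -7817 / 240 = -32.57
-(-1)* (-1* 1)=-1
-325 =-325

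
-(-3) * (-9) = -27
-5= -5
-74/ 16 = -37/ 8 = -4.62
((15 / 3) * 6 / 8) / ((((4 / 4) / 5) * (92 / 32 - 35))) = -150 / 257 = -0.58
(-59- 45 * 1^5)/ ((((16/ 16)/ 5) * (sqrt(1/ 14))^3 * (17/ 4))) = -29120 * sqrt(14)/ 17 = -6409.24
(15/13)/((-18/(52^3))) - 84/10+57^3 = 2642569/15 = 176171.27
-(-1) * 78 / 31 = 78 / 31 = 2.52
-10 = -10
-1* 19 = -19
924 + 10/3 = 2782/3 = 927.33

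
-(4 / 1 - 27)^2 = -529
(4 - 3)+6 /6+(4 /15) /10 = 152 /75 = 2.03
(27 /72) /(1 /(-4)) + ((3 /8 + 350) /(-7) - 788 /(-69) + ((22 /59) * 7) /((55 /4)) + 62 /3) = -7324407 /379960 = -19.28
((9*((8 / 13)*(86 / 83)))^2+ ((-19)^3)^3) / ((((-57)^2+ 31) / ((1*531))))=-39897879528209782725 / 763742096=-52239990092.43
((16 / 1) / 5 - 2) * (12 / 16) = 9 / 10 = 0.90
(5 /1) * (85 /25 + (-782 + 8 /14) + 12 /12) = -27196 /7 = -3885.14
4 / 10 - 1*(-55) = 277 / 5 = 55.40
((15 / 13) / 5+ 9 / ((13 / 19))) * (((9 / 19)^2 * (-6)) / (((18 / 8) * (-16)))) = 2349 / 4693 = 0.50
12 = 12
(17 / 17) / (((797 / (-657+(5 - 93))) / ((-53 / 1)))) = 39485 / 797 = 49.54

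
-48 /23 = -2.09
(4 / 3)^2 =16 / 9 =1.78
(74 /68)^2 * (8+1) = 12321 /1156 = 10.66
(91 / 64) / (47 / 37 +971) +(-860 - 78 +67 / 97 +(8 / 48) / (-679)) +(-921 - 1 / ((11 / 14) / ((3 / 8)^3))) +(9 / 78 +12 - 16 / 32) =-25536680501357 / 13827830016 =-1846.76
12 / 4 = 3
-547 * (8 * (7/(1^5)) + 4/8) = -61811/2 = -30905.50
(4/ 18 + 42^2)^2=252110884/ 81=3112480.05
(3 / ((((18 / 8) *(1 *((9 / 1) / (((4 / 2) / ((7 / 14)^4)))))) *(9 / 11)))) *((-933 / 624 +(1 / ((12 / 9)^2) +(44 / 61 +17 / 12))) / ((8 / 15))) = 2523290 / 192699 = 13.09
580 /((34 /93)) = 26970 /17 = 1586.47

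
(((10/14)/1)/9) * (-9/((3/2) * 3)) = -10/63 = -0.16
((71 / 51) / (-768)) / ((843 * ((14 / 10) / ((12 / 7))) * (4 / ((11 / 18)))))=-0.00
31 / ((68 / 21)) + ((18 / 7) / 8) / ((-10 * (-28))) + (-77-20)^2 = 1255307633 / 133280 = 9418.57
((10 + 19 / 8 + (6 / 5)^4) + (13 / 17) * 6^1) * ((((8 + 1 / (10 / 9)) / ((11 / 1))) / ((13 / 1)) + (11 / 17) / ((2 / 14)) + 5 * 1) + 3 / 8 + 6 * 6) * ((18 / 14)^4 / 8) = 47453856823599327 / 158761803200000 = 298.90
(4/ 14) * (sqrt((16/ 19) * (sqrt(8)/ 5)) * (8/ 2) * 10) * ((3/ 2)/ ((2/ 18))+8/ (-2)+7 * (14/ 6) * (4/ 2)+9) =9824 * 2^(3/ 4) * sqrt(95)/ 399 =403.60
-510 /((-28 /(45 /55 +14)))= 41565 /154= 269.90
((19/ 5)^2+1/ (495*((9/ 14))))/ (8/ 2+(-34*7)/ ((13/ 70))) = -4182373/ 369943200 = -0.01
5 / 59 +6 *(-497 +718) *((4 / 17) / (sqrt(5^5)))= 5 / 59 +312 *sqrt(5) / 125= 5.67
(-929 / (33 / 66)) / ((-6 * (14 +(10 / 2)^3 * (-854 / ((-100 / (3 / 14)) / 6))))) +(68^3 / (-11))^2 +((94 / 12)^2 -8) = 9869743702645381 / 12079188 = 817086686.84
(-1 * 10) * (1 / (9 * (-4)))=5 / 18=0.28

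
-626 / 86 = -313 / 43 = -7.28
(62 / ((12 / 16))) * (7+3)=2480 / 3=826.67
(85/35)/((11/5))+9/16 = 2053/1232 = 1.67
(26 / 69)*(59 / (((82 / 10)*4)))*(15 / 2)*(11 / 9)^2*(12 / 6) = 2320175 / 152766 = 15.19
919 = 919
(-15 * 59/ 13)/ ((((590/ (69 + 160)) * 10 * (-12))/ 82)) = 9389/ 520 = 18.06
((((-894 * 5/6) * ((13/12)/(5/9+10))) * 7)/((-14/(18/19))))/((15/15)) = 52299/1444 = 36.22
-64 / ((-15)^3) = 64 / 3375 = 0.02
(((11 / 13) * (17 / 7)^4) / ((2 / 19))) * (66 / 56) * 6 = 1728133011 / 873964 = 1977.35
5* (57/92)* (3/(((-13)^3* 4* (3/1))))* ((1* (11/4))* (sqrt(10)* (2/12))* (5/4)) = -5225* sqrt(10)/25871872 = -0.00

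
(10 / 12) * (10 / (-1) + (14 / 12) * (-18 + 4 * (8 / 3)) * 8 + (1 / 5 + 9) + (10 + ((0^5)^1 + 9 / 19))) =-50249 / 1026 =-48.98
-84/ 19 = -4.42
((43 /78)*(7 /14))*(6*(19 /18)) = 817 /468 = 1.75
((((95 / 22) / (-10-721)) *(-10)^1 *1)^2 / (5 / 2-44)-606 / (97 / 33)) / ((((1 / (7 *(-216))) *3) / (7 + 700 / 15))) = 2902820059448205792 / 520558989731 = 5576351.80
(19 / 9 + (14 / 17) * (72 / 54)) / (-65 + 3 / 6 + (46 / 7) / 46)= -6874 / 137853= -0.05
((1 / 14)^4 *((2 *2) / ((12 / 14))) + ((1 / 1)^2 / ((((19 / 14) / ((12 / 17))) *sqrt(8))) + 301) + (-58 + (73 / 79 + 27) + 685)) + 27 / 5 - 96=42 *sqrt(2) / 323 + 2813722691 / 3251640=865.51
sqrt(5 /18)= sqrt(10) /6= 0.53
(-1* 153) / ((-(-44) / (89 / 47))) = -13617 / 2068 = -6.58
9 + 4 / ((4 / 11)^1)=20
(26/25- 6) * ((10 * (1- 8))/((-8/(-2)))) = 434/5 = 86.80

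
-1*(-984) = 984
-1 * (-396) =396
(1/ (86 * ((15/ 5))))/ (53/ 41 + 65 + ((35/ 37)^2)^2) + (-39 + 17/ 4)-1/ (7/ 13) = -681684280092761/ 18621648745476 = -36.61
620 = 620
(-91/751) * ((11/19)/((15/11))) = -11011/214035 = -0.05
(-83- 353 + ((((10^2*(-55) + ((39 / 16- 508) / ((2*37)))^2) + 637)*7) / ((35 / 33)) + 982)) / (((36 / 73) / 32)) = -1776188377647 / 876160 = -2027242.03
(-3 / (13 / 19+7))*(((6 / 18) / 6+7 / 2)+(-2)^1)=-133 / 219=-0.61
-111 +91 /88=-109.97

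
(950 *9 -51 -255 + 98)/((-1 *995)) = -8342/995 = -8.38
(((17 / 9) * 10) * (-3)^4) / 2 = 765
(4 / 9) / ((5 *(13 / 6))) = 0.04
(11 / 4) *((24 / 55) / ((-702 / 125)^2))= 3125 / 82134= 0.04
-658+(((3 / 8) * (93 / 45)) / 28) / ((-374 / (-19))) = -275622451 / 418880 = -658.00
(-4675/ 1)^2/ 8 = 21855625/ 8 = 2731953.12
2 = 2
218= 218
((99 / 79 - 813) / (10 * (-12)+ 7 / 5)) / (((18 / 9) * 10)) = 16032 / 46847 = 0.34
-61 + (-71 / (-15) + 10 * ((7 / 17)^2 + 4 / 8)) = -214891 / 4335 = -49.57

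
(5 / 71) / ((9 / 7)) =35 / 639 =0.05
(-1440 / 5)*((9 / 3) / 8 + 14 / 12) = -444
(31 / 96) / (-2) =-0.16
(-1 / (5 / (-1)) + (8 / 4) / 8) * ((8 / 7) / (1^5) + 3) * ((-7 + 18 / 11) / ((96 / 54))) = -138591 / 24640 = -5.62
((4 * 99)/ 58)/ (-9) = -22/ 29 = -0.76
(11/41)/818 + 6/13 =201371/435994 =0.46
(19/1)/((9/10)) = 21.11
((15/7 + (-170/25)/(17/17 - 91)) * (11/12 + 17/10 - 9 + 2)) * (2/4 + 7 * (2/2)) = -459461/6300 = -72.93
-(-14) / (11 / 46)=644 / 11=58.55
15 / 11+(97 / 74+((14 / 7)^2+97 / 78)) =125683 / 15873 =7.92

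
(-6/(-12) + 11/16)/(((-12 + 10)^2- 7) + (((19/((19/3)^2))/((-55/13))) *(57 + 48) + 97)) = 3971/275024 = 0.01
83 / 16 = 5.19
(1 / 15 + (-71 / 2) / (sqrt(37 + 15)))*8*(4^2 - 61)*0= 0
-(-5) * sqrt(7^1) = 5 * sqrt(7) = 13.23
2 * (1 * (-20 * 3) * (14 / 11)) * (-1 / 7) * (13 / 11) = 3120 / 121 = 25.79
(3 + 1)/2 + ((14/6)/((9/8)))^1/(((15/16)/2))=2602/405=6.42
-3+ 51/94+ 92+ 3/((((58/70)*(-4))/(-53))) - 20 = 640701/5452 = 117.52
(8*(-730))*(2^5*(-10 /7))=1868800 /7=266971.43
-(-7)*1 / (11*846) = 7 / 9306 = 0.00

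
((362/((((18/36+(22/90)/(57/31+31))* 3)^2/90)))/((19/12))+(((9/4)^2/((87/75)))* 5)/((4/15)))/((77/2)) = 6098380502367375/26201776507808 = 232.75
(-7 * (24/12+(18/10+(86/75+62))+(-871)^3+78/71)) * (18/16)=36945651684207/7100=5203612913.27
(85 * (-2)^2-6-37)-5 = 292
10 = 10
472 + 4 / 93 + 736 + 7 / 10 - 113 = 1019041 / 930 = 1095.74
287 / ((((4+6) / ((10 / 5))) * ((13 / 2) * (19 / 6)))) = 3444 / 1235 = 2.79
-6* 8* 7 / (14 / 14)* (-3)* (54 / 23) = 54432 / 23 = 2366.61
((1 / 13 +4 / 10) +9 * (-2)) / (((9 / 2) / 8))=-18224 / 585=-31.15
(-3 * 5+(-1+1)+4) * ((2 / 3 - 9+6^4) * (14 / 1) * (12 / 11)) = -216328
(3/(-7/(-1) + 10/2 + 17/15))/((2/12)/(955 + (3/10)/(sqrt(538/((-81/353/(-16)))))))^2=2088585 * sqrt(189914)/37413058 + 22447538534219049/2993044640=7499925.34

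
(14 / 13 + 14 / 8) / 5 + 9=2487 / 260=9.57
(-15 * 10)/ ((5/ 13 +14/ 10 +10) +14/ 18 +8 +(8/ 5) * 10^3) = -87750/ 948029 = -0.09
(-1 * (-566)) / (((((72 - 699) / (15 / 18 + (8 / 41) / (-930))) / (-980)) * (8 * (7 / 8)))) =83907236 / 796917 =105.29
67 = 67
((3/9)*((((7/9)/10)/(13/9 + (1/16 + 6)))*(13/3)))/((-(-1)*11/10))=1456/107019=0.01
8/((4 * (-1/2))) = -4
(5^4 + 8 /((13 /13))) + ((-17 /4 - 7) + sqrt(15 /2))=sqrt(30) /2 + 2487 /4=624.49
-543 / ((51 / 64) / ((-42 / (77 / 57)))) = 3961728 / 187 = 21185.71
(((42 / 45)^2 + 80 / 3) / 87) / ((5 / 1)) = 6196 / 97875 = 0.06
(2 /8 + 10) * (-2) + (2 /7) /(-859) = -246537 /12026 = -20.50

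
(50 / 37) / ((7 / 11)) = 550 / 259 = 2.12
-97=-97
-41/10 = -4.10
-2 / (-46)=1 / 23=0.04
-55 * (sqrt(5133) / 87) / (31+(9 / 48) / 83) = -73040 * sqrt(5133) / 3581877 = -1.46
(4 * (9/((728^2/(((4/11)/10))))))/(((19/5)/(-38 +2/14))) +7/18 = 339201419/872287416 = 0.39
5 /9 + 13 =122 /9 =13.56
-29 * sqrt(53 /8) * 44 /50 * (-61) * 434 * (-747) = -3154284441 * sqrt(106) /25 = -1299013838.56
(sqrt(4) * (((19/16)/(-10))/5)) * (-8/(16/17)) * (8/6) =323/600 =0.54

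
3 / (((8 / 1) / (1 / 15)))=1 / 40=0.02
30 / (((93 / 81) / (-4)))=-3240 / 31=-104.52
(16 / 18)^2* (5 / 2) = 1.98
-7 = -7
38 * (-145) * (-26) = 143260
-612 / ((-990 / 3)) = 102 / 55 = 1.85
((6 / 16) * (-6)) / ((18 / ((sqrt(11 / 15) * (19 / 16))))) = -19 * sqrt(165) / 1920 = -0.13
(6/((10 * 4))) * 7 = 21/20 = 1.05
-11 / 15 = -0.73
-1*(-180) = 180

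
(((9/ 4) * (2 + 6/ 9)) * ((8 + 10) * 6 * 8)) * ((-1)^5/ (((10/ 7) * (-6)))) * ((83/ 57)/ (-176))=-5229/ 1045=-5.00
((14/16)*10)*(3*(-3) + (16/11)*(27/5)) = -441/44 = -10.02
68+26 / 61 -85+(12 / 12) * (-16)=-1987 / 61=-32.57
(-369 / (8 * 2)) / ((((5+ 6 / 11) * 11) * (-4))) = 369 / 3904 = 0.09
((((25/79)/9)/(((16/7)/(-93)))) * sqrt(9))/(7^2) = -775/8848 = -0.09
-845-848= -1693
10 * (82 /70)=82 /7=11.71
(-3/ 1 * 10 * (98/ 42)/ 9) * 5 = -350/ 9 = -38.89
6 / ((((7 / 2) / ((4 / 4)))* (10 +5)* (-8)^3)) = -0.00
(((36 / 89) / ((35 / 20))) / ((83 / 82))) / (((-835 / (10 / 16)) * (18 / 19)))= -1558 / 8635403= -0.00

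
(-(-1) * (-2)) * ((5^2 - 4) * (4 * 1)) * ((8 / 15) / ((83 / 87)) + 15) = -1084776 / 415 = -2613.92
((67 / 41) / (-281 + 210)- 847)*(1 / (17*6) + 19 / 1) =-2390480638 / 148461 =-16101.74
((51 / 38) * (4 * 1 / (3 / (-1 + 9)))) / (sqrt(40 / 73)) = 68 * sqrt(730) / 95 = 19.34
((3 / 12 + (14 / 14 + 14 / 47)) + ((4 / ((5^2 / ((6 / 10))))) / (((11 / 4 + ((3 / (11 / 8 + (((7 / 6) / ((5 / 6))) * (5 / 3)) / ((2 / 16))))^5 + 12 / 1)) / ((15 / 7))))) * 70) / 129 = 1201432553577555943 / 61401066609767318540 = 0.02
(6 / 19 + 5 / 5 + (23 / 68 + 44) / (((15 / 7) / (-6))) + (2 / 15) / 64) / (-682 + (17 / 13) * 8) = 0.18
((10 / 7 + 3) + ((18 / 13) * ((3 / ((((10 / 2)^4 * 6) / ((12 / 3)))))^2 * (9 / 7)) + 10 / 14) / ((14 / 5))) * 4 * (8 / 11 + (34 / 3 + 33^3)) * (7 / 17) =368686214208558 / 1329453125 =277321.71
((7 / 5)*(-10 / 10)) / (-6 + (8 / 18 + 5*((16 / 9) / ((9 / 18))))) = -63 / 550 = -0.11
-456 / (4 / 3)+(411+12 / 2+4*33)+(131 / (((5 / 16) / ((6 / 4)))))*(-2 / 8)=249 / 5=49.80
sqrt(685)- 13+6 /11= -137 /11+sqrt(685)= 13.72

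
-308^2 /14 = -6776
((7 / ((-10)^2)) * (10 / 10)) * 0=0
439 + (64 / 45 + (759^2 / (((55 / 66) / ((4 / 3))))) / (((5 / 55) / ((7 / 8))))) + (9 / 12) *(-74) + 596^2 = 830452349 / 90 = 9227248.32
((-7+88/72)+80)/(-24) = -167/54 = -3.09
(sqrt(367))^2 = 367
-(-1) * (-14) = -14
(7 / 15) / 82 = 7 / 1230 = 0.01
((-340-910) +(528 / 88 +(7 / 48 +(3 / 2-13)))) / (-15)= 60257 / 720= 83.69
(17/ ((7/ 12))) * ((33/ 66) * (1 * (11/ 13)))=1122/ 91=12.33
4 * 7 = 28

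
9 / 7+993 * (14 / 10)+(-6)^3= 41142 / 35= 1175.49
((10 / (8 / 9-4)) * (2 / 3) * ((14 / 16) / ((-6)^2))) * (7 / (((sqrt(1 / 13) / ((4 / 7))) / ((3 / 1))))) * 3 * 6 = -45 * sqrt(13) / 4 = -40.56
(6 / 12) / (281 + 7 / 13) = 13 / 7320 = 0.00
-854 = -854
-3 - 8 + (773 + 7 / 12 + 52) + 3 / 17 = 166211 / 204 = 814.76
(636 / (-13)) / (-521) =636 / 6773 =0.09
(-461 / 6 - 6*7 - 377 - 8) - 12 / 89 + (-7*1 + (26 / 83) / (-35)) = -792663469 / 1551270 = -510.98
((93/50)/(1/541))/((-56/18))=-452817/1400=-323.44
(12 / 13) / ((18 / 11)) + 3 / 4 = 205 / 156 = 1.31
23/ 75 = 0.31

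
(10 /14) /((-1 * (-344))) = 5 /2408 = 0.00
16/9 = 1.78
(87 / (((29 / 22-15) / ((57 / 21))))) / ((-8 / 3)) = 54549 / 8428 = 6.47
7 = 7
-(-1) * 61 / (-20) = -61 / 20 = -3.05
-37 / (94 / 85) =-3145 / 94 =-33.46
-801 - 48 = -849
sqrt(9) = 3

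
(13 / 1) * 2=26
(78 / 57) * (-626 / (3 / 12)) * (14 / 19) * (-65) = 59244640 / 361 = 164112.58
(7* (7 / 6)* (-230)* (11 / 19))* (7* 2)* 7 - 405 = -6097615 / 57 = -106975.70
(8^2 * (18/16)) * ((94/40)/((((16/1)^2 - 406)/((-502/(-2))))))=-35391/125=-283.13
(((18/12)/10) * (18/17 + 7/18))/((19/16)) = 886/4845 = 0.18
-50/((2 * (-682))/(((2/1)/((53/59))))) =1475/18073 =0.08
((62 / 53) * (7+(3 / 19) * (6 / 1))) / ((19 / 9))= 84258 / 19133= 4.40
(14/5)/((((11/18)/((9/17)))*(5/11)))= 2268/425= 5.34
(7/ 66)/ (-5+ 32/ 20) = -0.03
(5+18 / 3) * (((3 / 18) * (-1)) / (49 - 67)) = 11 / 108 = 0.10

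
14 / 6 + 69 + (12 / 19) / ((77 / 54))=71.78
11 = 11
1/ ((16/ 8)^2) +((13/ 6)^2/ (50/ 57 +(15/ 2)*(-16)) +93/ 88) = 567977/ 448140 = 1.27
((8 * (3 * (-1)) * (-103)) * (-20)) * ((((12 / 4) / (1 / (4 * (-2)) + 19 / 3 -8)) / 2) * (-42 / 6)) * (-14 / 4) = 43606080 / 43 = 1014094.88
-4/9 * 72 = -32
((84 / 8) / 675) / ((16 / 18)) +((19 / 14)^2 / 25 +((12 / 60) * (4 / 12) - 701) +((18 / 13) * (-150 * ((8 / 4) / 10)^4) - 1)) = -536742163 / 764400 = -702.17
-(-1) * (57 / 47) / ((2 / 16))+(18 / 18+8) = 879 / 47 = 18.70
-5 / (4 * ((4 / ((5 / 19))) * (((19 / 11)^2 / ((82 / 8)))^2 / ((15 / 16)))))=-0.91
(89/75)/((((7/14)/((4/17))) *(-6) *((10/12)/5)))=-712/1275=-0.56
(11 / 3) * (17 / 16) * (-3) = -187 / 16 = -11.69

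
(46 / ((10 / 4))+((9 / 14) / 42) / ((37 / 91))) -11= 38527 / 5180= 7.44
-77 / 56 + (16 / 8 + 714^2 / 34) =119957 / 8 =14994.62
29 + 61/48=1453/48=30.27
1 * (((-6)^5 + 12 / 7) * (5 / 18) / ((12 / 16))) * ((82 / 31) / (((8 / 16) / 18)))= -59499200 / 217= -274189.86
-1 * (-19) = 19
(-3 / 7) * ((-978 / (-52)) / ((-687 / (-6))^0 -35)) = 1467 / 6188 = 0.24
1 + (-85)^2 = 7226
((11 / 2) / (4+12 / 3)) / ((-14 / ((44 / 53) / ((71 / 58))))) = -3509 / 105364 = -0.03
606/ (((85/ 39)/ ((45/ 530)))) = 106353/ 4505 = 23.61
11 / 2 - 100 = -189 / 2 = -94.50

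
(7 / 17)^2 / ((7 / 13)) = 91 / 289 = 0.31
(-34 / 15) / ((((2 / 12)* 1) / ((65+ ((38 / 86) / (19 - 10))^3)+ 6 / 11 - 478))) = 5609.38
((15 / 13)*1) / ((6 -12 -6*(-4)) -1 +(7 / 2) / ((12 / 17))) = 0.05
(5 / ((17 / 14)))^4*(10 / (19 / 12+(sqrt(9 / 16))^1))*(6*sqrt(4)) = 1234800000 / 83521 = 14784.31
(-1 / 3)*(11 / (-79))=0.05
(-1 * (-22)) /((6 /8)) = 88 /3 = 29.33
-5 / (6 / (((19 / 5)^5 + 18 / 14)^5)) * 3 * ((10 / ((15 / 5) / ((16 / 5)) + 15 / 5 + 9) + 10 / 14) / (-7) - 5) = 8337968144892584798855147580260761794016 / 2032201302051544189453125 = 4102924319788228.78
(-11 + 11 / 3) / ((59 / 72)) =-528 / 59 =-8.95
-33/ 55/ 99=-1/ 165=-0.01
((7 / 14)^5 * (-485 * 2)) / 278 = -485 / 4448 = -0.11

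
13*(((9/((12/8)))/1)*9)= 702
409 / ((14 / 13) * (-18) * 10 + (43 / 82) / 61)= -26595634 / 12604481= -2.11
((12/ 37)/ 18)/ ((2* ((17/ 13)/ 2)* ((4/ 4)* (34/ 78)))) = 338/ 10693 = 0.03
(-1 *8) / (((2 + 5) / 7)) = -8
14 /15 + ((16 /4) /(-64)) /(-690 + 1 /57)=8810551 /9438960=0.93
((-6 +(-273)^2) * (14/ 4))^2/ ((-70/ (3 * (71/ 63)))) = -131437034853/ 40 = -3285925871.32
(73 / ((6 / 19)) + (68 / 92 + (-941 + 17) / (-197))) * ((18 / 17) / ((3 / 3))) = 1135077 / 4531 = 250.51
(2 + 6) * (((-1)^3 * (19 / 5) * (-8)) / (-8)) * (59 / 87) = -8968 / 435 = -20.62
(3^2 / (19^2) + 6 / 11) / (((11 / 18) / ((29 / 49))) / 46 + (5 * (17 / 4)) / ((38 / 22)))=27193590 / 587608307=0.05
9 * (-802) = -7218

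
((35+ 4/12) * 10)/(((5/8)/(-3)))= -1696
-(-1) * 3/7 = 0.43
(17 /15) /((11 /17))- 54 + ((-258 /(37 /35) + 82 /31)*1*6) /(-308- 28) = -63507029 /1324785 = -47.94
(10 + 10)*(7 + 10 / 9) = 1460 / 9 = 162.22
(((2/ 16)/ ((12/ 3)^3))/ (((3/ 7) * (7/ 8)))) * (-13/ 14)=-13/ 2688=-0.00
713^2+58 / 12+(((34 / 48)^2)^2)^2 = 55959416398781569 / 110075314176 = 508373.90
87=87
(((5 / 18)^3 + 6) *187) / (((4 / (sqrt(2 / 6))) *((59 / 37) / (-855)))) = -23082579685 *sqrt(3) / 458784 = -87143.84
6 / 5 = 1.20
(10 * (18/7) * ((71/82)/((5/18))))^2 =529184016/82369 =6424.55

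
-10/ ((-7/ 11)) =110/ 7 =15.71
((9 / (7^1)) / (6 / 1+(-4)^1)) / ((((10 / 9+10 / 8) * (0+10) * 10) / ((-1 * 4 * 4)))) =-648 / 14875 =-0.04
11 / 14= 0.79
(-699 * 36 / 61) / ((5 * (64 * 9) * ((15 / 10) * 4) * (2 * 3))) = -233 / 58560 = -0.00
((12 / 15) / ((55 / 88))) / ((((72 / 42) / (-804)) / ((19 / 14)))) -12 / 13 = -265084 / 325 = -815.64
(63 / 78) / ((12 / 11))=77 / 104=0.74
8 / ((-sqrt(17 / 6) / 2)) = -16 * sqrt(102) / 17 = -9.51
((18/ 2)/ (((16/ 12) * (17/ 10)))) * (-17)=-67.50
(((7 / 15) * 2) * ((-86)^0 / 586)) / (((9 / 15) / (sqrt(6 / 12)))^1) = 7 * sqrt(2) / 5274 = 0.00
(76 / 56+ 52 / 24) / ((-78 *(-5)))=37 / 4095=0.01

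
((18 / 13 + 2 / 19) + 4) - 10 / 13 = 1166 / 247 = 4.72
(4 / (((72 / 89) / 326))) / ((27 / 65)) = 942955 / 243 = 3880.47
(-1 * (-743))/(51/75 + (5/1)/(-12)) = 222900/79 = 2821.52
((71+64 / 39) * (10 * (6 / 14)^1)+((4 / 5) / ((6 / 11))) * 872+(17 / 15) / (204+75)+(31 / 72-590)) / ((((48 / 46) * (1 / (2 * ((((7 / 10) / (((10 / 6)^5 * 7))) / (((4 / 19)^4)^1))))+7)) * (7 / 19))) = 520885221016139619 / 1426055803739840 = 365.26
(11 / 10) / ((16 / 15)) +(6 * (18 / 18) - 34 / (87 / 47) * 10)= -491785 / 2784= -176.65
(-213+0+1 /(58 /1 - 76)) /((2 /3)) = -3835 /12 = -319.58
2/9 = 0.22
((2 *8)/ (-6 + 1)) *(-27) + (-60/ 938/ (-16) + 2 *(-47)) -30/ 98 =-1037707/ 131320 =-7.90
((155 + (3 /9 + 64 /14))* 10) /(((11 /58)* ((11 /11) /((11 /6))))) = 973820 /63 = 15457.46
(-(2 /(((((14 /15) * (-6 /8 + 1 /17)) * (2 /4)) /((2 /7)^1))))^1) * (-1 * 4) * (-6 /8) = 12240 /2303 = 5.31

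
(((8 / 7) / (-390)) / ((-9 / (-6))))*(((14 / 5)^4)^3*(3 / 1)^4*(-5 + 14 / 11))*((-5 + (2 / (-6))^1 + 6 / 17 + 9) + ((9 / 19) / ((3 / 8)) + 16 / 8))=56241073799763492864 / 56383056640625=997481.82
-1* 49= -49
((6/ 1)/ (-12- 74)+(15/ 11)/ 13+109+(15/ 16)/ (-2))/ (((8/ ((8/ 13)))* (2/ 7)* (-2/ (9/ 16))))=-8.22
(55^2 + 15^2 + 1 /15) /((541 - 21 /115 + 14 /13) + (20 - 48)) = 14576549 /2304816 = 6.32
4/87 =0.05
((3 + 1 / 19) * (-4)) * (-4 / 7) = 928 / 133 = 6.98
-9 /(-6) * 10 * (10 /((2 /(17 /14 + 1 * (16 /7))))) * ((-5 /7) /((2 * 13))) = -375 /52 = -7.21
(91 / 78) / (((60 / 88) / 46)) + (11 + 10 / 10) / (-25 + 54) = 103258 / 1305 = 79.12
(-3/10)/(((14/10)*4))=-3/56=-0.05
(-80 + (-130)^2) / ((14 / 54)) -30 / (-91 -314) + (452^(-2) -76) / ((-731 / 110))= 53869865936389 / 830189304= 64888.65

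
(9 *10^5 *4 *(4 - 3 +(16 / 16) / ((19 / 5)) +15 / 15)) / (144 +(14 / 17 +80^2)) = 1315800000 / 1056989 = 1244.86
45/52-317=-16439/52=-316.13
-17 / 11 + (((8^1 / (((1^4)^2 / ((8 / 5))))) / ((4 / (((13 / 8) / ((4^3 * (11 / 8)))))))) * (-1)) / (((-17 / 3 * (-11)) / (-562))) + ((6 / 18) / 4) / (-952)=-6999821 / 6911520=-1.01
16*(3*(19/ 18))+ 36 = 86.67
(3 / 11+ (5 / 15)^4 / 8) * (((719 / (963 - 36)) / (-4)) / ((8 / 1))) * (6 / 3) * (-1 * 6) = 1405645 / 17620416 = 0.08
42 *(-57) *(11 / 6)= -4389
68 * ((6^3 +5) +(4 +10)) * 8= 127840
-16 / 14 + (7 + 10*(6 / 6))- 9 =48 / 7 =6.86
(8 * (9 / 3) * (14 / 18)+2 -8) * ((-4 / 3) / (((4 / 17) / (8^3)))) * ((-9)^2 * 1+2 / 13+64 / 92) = -8094493696 / 2691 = -3007987.25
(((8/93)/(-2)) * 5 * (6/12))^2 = 100/8649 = 0.01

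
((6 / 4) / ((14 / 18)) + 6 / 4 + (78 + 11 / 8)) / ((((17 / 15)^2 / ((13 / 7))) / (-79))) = -1071494775 / 113288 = -9458.15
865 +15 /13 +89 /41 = 462817 /533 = 868.32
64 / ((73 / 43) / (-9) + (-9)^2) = 12384 / 15637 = 0.79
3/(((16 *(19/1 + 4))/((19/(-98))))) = -57/36064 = -0.00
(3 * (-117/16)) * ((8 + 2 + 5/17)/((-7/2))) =8775/136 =64.52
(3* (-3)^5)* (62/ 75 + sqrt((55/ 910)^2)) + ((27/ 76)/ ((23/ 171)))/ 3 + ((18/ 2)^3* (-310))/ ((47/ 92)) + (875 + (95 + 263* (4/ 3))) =-13034803529707/ 29511300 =-441688.56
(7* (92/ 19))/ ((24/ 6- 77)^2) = 644/ 101251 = 0.01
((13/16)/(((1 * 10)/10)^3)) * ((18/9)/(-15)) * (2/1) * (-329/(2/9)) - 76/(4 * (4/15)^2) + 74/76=82933/1520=54.56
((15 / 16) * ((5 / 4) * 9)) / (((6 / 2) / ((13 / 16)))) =2925 / 1024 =2.86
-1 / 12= -0.08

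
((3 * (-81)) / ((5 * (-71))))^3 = 14348907 / 44738875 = 0.32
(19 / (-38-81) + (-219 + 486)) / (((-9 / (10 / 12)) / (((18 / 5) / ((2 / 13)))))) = -206401 / 357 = -578.15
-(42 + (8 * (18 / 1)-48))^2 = -19044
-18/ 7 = -2.57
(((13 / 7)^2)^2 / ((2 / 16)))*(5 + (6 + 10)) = 685464 / 343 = 1998.44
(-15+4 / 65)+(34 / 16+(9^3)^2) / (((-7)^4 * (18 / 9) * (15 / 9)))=128508319 / 2497040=51.46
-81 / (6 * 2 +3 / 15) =-405 / 61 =-6.64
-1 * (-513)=513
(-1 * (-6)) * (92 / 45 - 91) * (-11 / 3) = 88066 / 45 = 1957.02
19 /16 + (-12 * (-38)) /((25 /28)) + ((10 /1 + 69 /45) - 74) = 539329 /1200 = 449.44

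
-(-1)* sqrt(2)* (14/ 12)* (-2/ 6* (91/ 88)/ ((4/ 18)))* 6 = -1911* sqrt(2)/ 176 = -15.36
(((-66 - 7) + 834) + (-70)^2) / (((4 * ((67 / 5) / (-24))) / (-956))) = 162357480 / 67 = 2423245.97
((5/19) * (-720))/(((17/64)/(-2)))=460800/323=1426.63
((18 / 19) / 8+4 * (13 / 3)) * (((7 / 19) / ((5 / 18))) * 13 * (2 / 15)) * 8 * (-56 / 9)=-162215872 / 81225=-1997.12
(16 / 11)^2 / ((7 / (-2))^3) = -2048 / 41503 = -0.05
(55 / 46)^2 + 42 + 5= 102477 / 2116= 48.43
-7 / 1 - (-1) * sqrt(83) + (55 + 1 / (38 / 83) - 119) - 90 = -6035 / 38 + sqrt(83) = -149.71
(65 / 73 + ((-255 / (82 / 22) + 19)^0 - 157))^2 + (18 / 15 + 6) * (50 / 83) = 10643375747 / 442307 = 24063.32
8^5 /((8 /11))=45056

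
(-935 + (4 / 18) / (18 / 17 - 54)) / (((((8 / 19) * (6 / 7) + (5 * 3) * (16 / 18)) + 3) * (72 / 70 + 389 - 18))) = -3525480077 / 23417877870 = -0.15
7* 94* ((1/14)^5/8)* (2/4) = 47/614656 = 0.00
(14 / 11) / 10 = 7 / 55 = 0.13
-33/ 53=-0.62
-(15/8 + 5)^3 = -166375/512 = -324.95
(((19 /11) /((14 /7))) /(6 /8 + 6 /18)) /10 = 57 /715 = 0.08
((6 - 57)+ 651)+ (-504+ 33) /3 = 443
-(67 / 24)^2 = -7.79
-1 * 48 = -48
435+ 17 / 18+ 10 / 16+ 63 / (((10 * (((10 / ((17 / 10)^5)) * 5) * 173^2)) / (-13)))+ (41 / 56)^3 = 8074239503135136341 / 18478164600000000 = 436.96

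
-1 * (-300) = 300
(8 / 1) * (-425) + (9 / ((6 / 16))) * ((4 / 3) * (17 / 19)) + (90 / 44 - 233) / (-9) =-12586549 / 3762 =-3345.71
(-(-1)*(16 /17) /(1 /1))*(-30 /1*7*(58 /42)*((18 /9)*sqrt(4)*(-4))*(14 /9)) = 1039360 /153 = 6793.20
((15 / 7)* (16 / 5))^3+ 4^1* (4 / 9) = 1000816 / 3087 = 324.20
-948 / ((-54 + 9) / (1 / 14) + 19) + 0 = 948 / 611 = 1.55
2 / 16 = 1 / 8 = 0.12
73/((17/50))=3650/17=214.71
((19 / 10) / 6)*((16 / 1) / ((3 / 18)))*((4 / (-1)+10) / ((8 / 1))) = 114 / 5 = 22.80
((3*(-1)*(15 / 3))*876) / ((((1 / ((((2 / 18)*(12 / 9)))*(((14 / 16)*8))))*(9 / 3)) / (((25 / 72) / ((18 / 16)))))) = -1401.92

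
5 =5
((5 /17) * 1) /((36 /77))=385 /612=0.63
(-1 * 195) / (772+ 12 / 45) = -2925 / 11584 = -0.25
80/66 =40/33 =1.21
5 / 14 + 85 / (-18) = -275 / 63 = -4.37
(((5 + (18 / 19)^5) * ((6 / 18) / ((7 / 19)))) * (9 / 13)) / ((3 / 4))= 57080252 / 11859211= 4.81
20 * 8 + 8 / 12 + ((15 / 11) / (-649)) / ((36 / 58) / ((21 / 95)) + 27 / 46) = 36360885796 / 226313439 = 160.67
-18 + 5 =-13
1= 1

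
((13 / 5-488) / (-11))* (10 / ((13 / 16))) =77664 / 143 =543.10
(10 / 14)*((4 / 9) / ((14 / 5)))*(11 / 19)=550 / 8379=0.07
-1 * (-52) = 52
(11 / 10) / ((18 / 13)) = 143 / 180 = 0.79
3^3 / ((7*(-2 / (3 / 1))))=-81 / 14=-5.79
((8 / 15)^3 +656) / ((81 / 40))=17716096 / 54675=324.03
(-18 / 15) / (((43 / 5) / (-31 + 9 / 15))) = 912 / 215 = 4.24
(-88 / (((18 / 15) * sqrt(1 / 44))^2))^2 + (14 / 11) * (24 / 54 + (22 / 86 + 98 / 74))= 10249289292740 / 1417581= 7230126.03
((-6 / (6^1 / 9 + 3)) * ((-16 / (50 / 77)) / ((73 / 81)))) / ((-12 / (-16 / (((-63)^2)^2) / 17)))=64 / 287322525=0.00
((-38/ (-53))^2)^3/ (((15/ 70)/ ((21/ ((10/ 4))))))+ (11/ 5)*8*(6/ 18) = 3720894373144/ 332465416935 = 11.19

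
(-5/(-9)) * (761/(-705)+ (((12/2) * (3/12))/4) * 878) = 182.32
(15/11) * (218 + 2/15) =297.45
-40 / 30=-4 / 3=-1.33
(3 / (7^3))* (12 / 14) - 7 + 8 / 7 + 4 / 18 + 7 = 29660 / 21609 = 1.37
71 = 71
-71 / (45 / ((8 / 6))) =-284 / 135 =-2.10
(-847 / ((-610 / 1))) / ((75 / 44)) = 18634 / 22875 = 0.81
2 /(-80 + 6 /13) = -13 /517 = -0.03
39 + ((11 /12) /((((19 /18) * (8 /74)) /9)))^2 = 121659177 /23104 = 5265.72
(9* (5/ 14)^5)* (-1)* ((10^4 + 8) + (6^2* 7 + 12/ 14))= -536.58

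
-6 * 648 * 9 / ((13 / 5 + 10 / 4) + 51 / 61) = -7115040 / 1207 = -5894.81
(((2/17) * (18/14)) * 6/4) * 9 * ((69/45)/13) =1863/7735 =0.24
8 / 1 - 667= -659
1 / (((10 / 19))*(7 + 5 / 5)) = 19 / 80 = 0.24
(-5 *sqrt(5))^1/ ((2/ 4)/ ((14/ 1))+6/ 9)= -420 *sqrt(5)/ 59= -15.92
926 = 926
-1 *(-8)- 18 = -10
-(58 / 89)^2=-3364 / 7921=-0.42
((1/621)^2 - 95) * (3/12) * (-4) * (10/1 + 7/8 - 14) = -457948675/1542564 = -296.87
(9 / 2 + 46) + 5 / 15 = 305 / 6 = 50.83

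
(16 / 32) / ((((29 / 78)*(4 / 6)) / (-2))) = -117 / 29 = -4.03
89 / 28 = 3.18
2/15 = 0.13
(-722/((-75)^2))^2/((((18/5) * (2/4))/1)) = 521284/56953125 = 0.01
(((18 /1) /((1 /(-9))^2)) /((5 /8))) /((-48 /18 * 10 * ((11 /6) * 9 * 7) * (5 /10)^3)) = -11664 /1925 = -6.06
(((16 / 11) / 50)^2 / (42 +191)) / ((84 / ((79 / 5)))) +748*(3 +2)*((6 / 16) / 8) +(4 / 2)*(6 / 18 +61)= 2940324332783 / 9867550000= 297.98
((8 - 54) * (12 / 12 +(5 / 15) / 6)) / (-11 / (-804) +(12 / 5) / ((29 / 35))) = -3396364 / 203565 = -16.68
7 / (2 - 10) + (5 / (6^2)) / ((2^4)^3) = -129019 / 147456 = -0.87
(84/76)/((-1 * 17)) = -21/323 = -0.07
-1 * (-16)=16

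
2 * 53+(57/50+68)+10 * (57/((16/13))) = 127653/200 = 638.26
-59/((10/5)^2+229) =-59/233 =-0.25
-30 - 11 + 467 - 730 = -304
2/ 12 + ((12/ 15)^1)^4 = 2161/ 3750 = 0.58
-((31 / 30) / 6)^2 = -961 / 32400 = -0.03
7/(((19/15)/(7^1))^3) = 8103375/6859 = 1181.42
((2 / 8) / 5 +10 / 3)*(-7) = -1421 / 60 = -23.68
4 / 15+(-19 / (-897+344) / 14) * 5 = 32393 / 116130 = 0.28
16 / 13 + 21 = 289 / 13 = 22.23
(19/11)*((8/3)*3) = 152/11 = 13.82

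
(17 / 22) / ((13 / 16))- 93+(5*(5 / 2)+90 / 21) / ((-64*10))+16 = -19494721 / 256256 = -76.08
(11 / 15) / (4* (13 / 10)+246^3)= 11 / 223304118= 0.00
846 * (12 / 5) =10152 / 5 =2030.40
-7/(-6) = 7/6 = 1.17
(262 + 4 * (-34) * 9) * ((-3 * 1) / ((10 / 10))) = 2886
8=8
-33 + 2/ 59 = -1945/ 59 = -32.97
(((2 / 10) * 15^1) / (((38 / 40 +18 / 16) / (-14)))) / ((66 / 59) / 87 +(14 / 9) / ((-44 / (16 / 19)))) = 2703448440 / 2259011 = 1196.74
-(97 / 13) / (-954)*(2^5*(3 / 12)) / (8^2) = 97 / 99216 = 0.00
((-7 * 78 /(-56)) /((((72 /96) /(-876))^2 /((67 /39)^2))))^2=2343962175808147456 /1521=1541066519268998.98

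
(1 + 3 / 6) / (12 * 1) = 1 / 8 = 0.12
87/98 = 0.89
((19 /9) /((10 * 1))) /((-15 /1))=-19 /1350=-0.01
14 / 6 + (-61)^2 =11170 / 3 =3723.33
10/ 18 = 5/ 9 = 0.56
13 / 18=0.72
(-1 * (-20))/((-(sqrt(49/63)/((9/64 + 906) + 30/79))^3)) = -12998333306791461401505 * sqrt(7)/1583278391296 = -21720979441.87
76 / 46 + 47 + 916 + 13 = 22486 / 23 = 977.65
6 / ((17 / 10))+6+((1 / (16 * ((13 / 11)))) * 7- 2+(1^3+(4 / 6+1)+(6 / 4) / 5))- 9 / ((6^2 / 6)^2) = 10.62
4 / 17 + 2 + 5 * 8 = 718 / 17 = 42.24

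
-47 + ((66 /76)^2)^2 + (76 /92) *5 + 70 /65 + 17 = -15102522789 /623455664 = -24.22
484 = 484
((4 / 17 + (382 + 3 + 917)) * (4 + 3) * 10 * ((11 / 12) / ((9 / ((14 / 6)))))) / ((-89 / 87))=-21176.90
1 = 1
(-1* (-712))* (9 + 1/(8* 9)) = 57761/9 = 6417.89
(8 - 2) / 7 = 6 / 7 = 0.86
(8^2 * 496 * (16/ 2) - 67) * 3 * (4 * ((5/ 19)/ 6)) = 2538850/ 19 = 133623.68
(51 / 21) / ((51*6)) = 1 / 126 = 0.01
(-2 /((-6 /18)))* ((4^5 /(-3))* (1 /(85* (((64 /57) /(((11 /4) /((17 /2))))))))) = -10032 /1445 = -6.94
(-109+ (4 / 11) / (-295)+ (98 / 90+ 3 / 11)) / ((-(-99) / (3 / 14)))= -628723 / 2698542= -0.23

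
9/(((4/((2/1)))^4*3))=3/16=0.19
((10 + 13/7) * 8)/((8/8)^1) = 664/7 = 94.86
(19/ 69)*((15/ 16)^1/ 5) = 19/ 368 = 0.05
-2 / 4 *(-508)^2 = -129032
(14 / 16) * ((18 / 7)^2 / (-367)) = -81 / 5138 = -0.02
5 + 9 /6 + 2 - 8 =1 /2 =0.50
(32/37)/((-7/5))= -160/259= -0.62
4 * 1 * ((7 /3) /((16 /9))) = 21 /4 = 5.25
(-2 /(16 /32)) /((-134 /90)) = 180 /67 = 2.69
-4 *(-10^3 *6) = 24000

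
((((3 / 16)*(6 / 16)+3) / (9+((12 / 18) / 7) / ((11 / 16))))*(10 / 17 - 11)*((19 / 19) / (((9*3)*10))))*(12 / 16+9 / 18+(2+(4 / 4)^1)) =-595133 / 10808320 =-0.06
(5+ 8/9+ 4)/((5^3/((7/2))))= 0.28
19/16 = 1.19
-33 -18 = -51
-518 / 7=-74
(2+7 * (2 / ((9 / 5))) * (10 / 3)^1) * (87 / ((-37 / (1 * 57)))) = -415454 / 111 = -3742.83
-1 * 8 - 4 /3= -28 /3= -9.33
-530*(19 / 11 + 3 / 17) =-188680 / 187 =-1008.98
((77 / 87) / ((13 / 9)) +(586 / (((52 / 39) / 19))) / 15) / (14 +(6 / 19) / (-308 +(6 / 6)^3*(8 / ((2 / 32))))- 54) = -119760933 / 8595977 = -13.93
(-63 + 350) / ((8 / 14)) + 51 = 2213 / 4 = 553.25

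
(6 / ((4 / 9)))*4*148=7992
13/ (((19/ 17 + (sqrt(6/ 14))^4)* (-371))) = -1547/ 57452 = -0.03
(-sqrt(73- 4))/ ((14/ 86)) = -43*sqrt(69)/ 7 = -51.03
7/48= 0.15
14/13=1.08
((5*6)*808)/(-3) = -8080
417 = 417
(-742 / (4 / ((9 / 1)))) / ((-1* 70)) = 477 / 20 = 23.85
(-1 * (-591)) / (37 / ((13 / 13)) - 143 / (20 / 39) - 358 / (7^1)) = -27580 / 13673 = -2.02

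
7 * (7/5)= 9.80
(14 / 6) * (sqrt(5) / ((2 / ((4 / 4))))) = 7 * sqrt(5) / 6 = 2.61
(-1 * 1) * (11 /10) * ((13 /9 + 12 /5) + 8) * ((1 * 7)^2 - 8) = -240383 /450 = -534.18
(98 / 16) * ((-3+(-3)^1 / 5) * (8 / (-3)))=294 / 5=58.80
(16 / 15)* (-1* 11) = -176 / 15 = -11.73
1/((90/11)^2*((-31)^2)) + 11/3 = 28541821/7784100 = 3.67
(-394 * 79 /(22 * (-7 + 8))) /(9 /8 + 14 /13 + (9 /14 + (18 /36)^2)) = -11329864 /24783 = -457.16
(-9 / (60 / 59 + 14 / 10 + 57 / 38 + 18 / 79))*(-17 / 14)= 3565665 / 1352323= 2.64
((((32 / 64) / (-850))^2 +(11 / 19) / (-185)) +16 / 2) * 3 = 48741008109 / 2031670000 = 23.99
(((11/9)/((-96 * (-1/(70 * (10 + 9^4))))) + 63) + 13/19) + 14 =48704497/8208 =5933.78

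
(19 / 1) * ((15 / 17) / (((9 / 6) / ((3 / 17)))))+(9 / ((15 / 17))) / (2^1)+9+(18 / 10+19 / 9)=519769 / 26010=19.98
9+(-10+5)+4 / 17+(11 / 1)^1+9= 412 / 17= 24.24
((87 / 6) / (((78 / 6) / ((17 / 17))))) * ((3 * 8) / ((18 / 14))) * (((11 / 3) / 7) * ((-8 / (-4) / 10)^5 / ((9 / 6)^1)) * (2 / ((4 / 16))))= 20416 / 1096875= 0.02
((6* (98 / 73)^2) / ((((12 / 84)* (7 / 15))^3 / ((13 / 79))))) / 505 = 505650600 / 42520091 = 11.89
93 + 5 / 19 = 1772 / 19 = 93.26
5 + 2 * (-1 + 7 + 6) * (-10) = -235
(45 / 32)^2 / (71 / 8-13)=-675 / 1408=-0.48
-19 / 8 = -2.38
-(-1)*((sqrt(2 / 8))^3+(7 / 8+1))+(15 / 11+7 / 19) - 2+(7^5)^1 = 3513025 / 209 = 16808.73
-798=-798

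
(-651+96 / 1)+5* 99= -60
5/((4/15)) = 18.75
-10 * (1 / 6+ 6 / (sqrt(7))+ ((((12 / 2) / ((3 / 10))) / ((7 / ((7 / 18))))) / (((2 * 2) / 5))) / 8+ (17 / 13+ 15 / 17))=-402625 / 15912 - 60 * sqrt(7) / 7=-47.98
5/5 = 1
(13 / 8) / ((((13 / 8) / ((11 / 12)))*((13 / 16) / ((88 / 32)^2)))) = 1331 / 156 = 8.53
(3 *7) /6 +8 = 11.50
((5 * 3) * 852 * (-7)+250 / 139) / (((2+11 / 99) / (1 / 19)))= -111912210 / 50179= -2230.26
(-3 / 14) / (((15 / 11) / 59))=-649 / 70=-9.27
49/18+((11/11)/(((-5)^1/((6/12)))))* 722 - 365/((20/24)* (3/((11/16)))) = -61147/360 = -169.85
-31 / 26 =-1.19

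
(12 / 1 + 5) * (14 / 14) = 17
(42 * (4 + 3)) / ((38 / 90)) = 13230 / 19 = 696.32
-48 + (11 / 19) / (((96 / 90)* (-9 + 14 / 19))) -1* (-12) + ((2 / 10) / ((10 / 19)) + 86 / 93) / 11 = -2309398123 / 64244400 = -35.95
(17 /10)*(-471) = -8007 /10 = -800.70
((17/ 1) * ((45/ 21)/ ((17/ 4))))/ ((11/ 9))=540/ 77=7.01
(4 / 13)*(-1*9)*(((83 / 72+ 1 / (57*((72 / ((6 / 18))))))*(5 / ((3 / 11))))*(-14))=5464690 / 6669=819.42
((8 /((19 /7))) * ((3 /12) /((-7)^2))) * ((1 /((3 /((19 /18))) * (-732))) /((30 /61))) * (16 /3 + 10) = -23 /102060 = -0.00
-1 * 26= -26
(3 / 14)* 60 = 90 / 7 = 12.86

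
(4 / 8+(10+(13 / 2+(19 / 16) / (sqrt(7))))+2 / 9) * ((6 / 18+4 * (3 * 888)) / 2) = 94154.33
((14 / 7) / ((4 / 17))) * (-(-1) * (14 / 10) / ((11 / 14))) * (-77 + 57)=-3332 / 11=-302.91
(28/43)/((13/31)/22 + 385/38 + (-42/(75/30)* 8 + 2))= -0.01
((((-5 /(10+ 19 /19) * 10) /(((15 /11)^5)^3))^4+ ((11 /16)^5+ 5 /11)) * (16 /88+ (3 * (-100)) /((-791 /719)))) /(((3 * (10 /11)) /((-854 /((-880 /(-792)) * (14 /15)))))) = -50107.32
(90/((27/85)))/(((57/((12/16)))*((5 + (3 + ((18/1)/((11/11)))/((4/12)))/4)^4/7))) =54400/286246191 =0.00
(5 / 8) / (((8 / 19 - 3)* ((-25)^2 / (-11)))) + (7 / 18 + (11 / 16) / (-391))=134977567 / 344862000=0.39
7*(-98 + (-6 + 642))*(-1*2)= -7532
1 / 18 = 0.06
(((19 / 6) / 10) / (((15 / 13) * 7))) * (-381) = -31369 / 2100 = -14.94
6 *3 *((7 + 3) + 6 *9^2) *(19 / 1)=169632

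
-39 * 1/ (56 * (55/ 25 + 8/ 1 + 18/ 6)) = -65/ 1232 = -0.05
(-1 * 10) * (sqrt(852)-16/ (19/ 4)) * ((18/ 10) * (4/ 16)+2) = 1568/ 19-49 * sqrt(213) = -632.61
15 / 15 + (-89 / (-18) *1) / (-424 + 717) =5363 / 5274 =1.02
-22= -22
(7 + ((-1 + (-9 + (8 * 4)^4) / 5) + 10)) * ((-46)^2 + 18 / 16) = 17760934239 / 40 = 444023355.98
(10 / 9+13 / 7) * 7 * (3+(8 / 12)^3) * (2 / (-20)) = -6.85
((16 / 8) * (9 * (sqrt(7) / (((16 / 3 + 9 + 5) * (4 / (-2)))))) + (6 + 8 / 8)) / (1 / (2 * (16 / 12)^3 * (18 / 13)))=1792 / 39 - 1152 * sqrt(7) / 377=37.86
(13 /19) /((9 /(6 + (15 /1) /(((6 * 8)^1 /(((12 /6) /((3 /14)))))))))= 1391 /2052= 0.68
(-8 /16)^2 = 1 /4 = 0.25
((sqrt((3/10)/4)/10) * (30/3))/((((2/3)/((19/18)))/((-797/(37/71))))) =-1075153 * sqrt(30)/8880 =-663.16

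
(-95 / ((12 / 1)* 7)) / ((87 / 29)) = -95 / 252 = -0.38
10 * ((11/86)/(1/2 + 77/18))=495/1849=0.27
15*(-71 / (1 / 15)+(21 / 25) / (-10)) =-15976.26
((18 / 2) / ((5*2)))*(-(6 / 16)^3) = -243 / 5120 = -0.05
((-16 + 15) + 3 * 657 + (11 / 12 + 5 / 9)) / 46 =70973 / 1656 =42.86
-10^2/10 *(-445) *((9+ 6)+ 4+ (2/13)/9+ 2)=10942550/117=93526.07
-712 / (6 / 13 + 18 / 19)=-43966 / 87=-505.36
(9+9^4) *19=124830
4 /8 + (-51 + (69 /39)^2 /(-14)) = -60006 /1183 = -50.72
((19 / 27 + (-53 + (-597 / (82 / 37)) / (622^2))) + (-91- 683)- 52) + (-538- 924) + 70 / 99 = -22044020843137 / 9422172936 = -2339.59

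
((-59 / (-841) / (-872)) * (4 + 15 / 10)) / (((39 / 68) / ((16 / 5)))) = -44132 / 17875455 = -0.00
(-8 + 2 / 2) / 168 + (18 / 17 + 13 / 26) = 619 / 408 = 1.52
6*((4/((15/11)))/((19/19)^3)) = 88/5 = 17.60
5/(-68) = -0.07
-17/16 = -1.06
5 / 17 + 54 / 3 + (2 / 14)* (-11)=1990 / 119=16.72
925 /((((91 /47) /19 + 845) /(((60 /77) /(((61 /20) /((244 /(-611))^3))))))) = -1255614240000 /70504533848749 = -0.02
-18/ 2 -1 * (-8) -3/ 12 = -5/ 4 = -1.25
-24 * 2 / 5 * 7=-67.20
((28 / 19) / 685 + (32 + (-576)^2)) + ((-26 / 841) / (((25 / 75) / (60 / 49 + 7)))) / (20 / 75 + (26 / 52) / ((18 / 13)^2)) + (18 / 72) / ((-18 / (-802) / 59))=332463.75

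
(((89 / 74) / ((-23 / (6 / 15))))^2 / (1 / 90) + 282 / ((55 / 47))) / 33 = 3200042804 / 438141605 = 7.30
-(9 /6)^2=-2.25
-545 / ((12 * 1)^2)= -545 / 144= -3.78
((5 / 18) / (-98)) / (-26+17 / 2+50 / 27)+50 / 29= 828187 / 480298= 1.72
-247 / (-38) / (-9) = -0.72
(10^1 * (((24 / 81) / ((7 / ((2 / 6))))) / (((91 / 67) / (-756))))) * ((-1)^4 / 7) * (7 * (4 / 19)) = -85760 / 5187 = -16.53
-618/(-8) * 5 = 1545/4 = 386.25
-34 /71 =-0.48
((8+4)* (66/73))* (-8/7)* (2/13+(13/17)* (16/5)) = -18209664/564655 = -32.25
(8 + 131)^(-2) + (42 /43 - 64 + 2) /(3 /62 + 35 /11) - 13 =-58369515716 /1830259009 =-31.89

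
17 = 17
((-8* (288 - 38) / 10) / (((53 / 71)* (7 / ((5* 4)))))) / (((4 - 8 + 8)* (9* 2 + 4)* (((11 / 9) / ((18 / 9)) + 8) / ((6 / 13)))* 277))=-766800 / 455566111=-0.00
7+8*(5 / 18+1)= 155 / 9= 17.22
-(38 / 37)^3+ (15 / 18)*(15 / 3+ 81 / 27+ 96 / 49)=53730476 / 7445991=7.22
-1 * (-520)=520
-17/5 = -3.40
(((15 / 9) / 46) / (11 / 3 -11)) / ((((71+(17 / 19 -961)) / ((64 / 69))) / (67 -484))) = -0.00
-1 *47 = -47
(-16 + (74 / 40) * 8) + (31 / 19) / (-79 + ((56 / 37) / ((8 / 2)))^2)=-2503813 / 2051145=-1.22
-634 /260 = -317 /130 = -2.44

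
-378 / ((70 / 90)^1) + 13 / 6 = -2903 / 6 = -483.83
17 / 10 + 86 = 877 / 10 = 87.70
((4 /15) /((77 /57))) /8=19 /770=0.02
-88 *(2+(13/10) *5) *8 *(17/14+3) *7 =-176528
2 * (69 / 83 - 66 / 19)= -8334 / 1577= -5.28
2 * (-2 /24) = -1 /6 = -0.17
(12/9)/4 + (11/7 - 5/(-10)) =101/42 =2.40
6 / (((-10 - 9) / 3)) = -18 / 19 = -0.95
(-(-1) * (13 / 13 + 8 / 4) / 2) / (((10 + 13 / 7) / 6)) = 63 / 83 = 0.76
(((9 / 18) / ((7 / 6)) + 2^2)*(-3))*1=-93 / 7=-13.29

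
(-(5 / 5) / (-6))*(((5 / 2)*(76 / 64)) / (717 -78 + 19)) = 95 / 126336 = 0.00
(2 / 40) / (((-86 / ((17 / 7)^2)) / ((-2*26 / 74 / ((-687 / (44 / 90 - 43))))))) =7187141 / 48202049700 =0.00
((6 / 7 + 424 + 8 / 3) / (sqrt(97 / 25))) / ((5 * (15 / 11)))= 98758 * sqrt(97) / 30555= 31.83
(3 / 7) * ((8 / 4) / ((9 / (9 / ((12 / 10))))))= 5 / 7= 0.71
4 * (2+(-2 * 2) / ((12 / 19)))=-52 / 3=-17.33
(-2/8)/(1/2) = -1/2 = -0.50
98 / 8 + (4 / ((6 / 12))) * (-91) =-2863 / 4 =-715.75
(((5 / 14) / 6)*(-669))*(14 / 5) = -223 / 2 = -111.50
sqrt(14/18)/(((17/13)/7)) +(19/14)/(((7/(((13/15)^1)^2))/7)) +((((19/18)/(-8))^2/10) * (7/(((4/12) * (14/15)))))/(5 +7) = 19791559/19353600 +91 * sqrt(7)/51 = 5.74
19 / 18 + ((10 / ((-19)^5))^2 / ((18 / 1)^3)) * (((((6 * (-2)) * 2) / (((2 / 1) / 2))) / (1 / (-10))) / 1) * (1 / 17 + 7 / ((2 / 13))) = 53469028835831521 / 50654869421951862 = 1.06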